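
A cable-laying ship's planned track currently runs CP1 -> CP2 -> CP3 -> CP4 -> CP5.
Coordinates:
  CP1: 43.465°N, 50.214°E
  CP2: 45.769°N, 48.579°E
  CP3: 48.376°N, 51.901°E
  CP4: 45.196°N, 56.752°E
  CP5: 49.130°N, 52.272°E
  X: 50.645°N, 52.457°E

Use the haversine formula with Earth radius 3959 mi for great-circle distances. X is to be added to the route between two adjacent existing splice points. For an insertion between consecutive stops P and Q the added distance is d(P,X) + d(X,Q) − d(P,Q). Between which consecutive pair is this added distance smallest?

Added distance for inserting X between each consecutive pair:
CP1–CP2: 710.0 mi
CP2–CP3: 301.5 mi
CP3–CP4: 266.8 mi
CP4–CP5: 187.0 mi
Smallest added distance is 187.0 mi, inserting between CP4 and CP5.

between CP4 and CP5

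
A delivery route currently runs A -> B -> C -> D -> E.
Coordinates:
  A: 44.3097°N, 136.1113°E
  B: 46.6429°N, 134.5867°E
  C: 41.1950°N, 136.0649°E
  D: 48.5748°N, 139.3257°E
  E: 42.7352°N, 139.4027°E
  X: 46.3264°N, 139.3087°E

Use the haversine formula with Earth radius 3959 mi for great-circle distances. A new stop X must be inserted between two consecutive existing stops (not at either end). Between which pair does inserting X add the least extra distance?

between D and E

Added distance for inserting X between each consecutive pair:
A–B: 257.0 mi
B–C: 231.8 mi
C–D: 10.8 mi
D–E: 0.0 mi
Smallest added distance is 0.0 mi, inserting between D and E.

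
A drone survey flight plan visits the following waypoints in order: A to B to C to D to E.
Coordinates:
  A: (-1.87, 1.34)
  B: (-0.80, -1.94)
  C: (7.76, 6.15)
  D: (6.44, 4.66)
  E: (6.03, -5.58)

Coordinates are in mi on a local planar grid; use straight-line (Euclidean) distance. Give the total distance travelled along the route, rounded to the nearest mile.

27 mi

Leg distances:
A→B: 3.5 mi  (cumulative 3.5 mi)
B→C: 11.8 mi  (cumulative 15.2 mi)
C→D: 2.0 mi  (cumulative 17.2 mi)
D→E: 10.2 mi  (cumulative 27.5 mi)
Total route length ≈ 27 mi.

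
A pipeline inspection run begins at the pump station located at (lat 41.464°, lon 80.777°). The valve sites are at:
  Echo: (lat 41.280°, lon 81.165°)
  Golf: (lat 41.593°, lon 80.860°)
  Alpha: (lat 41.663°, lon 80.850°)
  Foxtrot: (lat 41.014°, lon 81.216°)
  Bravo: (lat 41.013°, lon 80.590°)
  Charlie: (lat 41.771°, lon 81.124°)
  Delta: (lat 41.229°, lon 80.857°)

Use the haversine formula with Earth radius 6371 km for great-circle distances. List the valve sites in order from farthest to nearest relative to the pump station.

Foxtrot, Bravo, Charlie, Echo, Delta, Alpha, Golf

Distances from the pump station:
Foxtrot (lat 41.014°, lon 81.216°): 62.1 km
Bravo (lat 41.013°, lon 80.590°): 52.5 km
Charlie (lat 41.771°, lon 81.124°): 44.7 km
Echo (lat 41.280°, lon 81.165°): 38.3 km
Delta (lat 41.229°, lon 80.857°): 27.0 km
Alpha (lat 41.663°, lon 80.850°): 22.9 km
Golf (lat 41.593°, lon 80.860°): 15.9 km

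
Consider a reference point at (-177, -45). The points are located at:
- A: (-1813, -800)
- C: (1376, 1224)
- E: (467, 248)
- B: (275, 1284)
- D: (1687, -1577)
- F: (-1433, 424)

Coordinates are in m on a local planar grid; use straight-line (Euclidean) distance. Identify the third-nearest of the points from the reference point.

Distances from the reference point ((-177, -45)):
E: 707.5 m
F: 1340.7 m
B: 1403.8 m
A: 1801.8 m
C: 2005.5 m
D: 2412.8 m
The third-nearest is B at 1403.8 m.

B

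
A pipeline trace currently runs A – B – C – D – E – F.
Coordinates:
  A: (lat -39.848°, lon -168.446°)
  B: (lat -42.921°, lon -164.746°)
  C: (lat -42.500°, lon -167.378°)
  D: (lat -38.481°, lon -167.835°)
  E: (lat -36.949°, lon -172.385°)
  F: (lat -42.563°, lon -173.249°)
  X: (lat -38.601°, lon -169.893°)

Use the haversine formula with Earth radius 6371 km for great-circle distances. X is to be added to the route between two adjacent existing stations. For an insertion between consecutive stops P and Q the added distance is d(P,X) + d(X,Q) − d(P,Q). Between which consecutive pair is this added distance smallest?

between D and E

Added distance for inserting X between each consecutive pair:
A–B: 372.8 km
B–C: 909.5 km
C–D: 213.7 km
D–E: 30.4 km
E–F: 181.0 km
Smallest added distance is 30.4 km, inserting between D and E.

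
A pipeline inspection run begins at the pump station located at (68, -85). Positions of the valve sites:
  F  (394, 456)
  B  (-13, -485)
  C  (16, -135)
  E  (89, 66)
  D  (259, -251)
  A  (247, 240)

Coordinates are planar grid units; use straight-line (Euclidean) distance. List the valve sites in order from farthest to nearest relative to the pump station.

Distance from the pump station at (68, -85) to each:
F (394, 456): 631.6
B (-13, -485): 408.1
A (247, 240): 371.0
D (259, -251): 253.1
E (89, 66): 152.5
C (16, -135): 72.1

F, B, A, D, E, C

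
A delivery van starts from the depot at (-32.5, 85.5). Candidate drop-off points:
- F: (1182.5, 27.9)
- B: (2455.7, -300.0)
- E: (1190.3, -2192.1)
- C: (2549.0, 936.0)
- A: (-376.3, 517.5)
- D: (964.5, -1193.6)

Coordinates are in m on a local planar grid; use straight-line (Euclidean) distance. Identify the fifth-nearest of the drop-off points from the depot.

Distances from the depot ((-32.5, 85.5)):
A: 552.1 m
F: 1216.4 m
D: 1621.8 m
B: 2517.9 m
E: 2585.1 m
C: 2718.0 m
The fifth-nearest is E at 2585.1 m.

E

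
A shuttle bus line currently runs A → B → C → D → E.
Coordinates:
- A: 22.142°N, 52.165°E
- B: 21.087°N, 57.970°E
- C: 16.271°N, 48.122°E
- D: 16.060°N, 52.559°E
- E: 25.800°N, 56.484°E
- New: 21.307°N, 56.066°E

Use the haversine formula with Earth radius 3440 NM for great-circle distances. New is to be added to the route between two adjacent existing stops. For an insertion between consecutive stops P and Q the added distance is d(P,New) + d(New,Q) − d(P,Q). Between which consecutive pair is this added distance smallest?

between A and B

Added distance for inserting New between each consecutive pair:
A–B: 0.5 NM
B–C: 20.5 NM
C–D: 659.9 NM
D–E: 18.8 NM
Smallest added distance is 0.5 NM, inserting between A and B.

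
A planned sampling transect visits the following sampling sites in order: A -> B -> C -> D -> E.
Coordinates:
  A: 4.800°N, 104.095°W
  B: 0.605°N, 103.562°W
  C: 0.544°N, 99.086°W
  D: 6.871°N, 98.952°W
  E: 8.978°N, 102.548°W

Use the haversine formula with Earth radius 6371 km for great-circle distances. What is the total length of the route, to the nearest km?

Leg distances:
A→B: 470.2 km  (cumulative 470.2 km)
B→C: 497.7 km  (cumulative 967.9 km)
C→D: 703.7 km  (cumulative 1671.6 km)
D→E: 460.1 km  (cumulative 2131.7 km)
Total route length ≈ 2132 km.

2132 km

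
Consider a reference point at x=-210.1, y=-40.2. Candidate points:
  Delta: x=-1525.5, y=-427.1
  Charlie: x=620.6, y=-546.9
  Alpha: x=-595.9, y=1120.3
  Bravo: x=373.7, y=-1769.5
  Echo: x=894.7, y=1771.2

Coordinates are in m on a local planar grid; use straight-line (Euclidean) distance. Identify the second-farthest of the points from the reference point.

Bravo

Distances from the reference point (x=-210.1, y=-40.2):
Echo: 2121.7 m
Bravo: 1825.2 m
Delta: 1371.1 m
Alpha: 1222.9 m
Charlie: 973.0 m
The second-farthest is Bravo at 1825.2 m.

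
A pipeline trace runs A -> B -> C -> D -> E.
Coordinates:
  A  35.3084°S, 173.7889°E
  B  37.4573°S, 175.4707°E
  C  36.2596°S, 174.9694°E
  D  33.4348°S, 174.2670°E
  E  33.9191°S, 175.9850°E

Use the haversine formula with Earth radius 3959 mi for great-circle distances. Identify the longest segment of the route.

C–D

Leg distances:
A→B: 175.5 mi
B→C: 87.3 mi
C→D: 199.2 mi
D→E: 104.3 mi
The longest leg is C–D at 199.2 mi.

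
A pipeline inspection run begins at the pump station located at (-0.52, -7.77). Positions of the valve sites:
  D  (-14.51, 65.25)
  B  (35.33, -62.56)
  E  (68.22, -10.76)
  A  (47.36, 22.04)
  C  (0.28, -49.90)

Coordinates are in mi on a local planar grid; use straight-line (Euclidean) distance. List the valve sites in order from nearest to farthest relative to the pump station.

Distance from the pump station at (-0.52, -7.77) to each:
C (0.28, -49.90): 42.1 mi
A (47.36, 22.04): 56.4 mi
B (35.33, -62.56): 65.5 mi
E (68.22, -10.76): 68.8 mi
D (-14.51, 65.25): 74.3 mi

C, A, B, E, D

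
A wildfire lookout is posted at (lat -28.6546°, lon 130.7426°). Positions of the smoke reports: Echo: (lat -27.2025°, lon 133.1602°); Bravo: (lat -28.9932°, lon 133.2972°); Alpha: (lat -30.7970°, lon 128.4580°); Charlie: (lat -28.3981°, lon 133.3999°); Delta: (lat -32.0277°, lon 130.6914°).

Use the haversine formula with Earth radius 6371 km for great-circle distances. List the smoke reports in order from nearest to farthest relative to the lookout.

Distance from the lookout at (lat -28.6546°, lon 130.7426°) to each:
Bravo (lat -28.9932°, lon 133.2972°): 251.7 km
Charlie (lat -28.3981°, lon 133.3999°): 261.2 km
Echo (lat -27.2025°, lon 133.1602°): 287.2 km
Alpha (lat -30.7970°, lon 128.4580°): 324.7 km
Delta (lat -32.0277°, lon 130.6914°): 375.1 km

Bravo, Charlie, Echo, Alpha, Delta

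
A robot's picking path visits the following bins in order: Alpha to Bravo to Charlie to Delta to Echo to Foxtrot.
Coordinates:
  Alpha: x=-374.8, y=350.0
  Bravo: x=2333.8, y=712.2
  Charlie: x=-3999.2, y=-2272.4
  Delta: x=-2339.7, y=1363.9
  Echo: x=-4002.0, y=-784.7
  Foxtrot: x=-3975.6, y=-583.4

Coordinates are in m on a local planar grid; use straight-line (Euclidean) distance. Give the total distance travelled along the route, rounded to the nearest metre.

Leg distances:
Alpha→Bravo: 2732.7 m  (cumulative 2732.7 m)
Bravo→Charlie: 7001.1 m  (cumulative 9733.8 m)
Charlie→Delta: 3997.1 m  (cumulative 13730.8 m)
Delta→Echo: 2716.6 m  (cumulative 16447.4 m)
Echo→Foxtrot: 203.0 m  (cumulative 16650.4 m)
Total route length ≈ 16650 m.

16650 m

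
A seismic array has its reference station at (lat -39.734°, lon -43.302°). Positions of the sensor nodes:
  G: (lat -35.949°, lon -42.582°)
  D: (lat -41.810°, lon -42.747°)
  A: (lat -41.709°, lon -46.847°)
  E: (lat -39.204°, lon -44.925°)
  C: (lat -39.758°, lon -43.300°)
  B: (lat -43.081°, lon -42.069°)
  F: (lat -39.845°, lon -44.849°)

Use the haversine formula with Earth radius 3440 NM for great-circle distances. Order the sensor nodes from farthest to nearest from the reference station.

G, B, A, D, E, F, C

Distance from the reference station at (lat -39.734°, lon -43.302°) to each:
G (lat -35.949°, lon -42.582°): 229.8 NM
B (lat -43.081°, lon -42.069°): 208.5 NM
A (lat -41.709°, lon -46.847°): 200.2 NM
D (lat -41.810°, lon -42.747°): 127.2 NM
E (lat -39.204°, lon -44.925°): 81.7 NM
F (lat -39.845°, lon -44.849°): 71.7 NM
C (lat -39.758°, lon -43.300°): 1.4 NM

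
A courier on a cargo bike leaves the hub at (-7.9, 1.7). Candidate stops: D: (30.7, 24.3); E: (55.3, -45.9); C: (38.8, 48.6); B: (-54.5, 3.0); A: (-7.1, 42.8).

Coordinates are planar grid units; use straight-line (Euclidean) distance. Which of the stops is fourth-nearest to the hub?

C

Distance to each, sorted:
A: 41.1
D: 44.7
B: 46.6
C: 66.2
E: 79.1
The fourth-nearest is C at 66.2.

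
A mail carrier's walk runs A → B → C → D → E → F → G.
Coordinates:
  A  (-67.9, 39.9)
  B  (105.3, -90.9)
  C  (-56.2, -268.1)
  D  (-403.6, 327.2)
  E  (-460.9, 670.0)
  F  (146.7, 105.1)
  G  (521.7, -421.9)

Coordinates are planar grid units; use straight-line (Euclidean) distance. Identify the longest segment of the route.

E–F

Leg distances:
A→B: 217.0
B→C: 239.8
C→D: 689.3
D→E: 347.6
E→F: 829.6
F→G: 646.8
The longest leg is E–F at 829.6.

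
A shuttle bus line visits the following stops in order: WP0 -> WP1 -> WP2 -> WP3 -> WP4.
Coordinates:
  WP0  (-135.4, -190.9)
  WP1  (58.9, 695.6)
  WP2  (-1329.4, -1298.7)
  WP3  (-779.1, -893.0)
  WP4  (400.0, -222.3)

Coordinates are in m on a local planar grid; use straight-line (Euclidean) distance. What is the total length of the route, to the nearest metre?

Leg distances:
WP0→WP1: 907.5 m  (cumulative 907.5 m)
WP1→WP2: 2429.9 m  (cumulative 3337.5 m)
WP2→WP3: 683.7 m  (cumulative 4021.2 m)
WP3→WP4: 1356.5 m  (cumulative 5377.7 m)
Total route length ≈ 5378 m.

5378 m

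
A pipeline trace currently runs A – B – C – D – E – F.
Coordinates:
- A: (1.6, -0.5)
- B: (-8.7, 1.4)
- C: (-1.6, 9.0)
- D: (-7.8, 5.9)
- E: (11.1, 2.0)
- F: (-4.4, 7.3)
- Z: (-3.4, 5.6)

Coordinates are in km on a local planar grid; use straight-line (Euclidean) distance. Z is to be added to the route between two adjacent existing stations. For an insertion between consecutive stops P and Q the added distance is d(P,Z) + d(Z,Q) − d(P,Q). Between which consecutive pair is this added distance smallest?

Added distance for inserting Z between each consecutive pair:
A–B: 4.2 km
B–C: 0.2 km
C–D: 1.3 km
D–E: 0.1 km
E–F: 0.5 km
Smallest added distance is 0.1 km, inserting between D and E.

between D and E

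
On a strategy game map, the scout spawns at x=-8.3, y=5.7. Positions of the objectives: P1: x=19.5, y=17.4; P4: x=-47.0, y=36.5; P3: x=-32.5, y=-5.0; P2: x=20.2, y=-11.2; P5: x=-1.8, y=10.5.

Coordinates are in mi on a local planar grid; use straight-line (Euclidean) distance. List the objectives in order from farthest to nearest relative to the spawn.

P4, P2, P1, P3, P5

Computing each straight-line distance from x=-8.3, y=5.7:
P4 x=-47.0, y=36.5: 49.5 mi
P2 x=20.2, y=-11.2: 33.1 mi
P1 x=19.5, y=17.4: 30.2 mi
P3 x=-32.5, y=-5.0: 26.5 mi
P5 x=-1.8, y=10.5: 8.1 mi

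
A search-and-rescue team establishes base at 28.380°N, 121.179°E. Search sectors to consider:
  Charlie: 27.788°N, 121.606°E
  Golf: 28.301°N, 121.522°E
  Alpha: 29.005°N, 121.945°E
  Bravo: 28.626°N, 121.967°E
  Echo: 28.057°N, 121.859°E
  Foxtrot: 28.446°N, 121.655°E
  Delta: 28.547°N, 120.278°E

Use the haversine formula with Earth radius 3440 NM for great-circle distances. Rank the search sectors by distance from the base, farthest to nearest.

Alpha, Delta, Bravo, Charlie, Echo, Foxtrot, Golf

Computing each great-circle distance from 28.380°N, 121.179°E:
Alpha 29.005°N, 121.945°E: 55.1 NM
Delta 28.547°N, 120.278°E: 48.6 NM
Bravo 28.626°N, 121.967°E: 44.1 NM
Charlie 27.788°N, 121.606°E: 42.1 NM
Echo 28.057°N, 121.859°E: 40.9 NM
Foxtrot 28.446°N, 121.655°E: 25.4 NM
Golf 28.301°N, 121.522°E: 18.7 NM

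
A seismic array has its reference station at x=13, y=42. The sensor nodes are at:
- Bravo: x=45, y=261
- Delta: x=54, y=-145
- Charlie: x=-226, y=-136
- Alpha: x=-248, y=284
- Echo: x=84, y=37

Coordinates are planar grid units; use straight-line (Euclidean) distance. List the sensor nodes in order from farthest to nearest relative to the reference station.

Distance from the reference station at x=13, y=42 to each:
Alpha x=-248, y=284: 355.9
Charlie x=-226, y=-136: 298.0
Bravo x=45, y=261: 221.3
Delta x=54, y=-145: 191.4
Echo x=84, y=37: 71.2

Alpha, Charlie, Bravo, Delta, Echo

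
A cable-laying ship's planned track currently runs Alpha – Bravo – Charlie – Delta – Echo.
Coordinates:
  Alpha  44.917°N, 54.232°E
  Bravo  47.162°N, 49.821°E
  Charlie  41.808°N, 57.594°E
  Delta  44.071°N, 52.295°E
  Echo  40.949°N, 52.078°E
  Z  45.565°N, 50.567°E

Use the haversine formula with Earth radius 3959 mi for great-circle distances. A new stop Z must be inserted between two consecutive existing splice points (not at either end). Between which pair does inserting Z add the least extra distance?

between Bravo and Charlie

Added distance for inserting Z between each consecutive pair:
Alpha–Bravo: 37.5 mi
Bravo–Charlie: 20.2 mi
Charlie–Delta: 259.7 mi
Delta–Echo: 245.4 mi
Smallest added distance is 20.2 mi, inserting between Bravo and Charlie.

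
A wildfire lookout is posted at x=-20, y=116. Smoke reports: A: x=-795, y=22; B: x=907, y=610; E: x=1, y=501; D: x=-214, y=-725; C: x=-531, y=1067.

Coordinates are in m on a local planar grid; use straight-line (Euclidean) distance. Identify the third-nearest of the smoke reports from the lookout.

D

Distance to each, sorted:
E: 385.6 m
A: 780.7 m
D: 863.1 m
B: 1050.4 m
C: 1079.6 m
The third-nearest is D at 863.1 m.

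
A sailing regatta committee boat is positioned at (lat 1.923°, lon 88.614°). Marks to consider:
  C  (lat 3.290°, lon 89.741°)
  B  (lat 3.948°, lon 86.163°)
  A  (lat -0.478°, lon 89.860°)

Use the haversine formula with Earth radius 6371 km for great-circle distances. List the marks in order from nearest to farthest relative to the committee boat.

Distance from the committee boat at (lat 1.923°, lon 88.614°) to each:
C (lat 3.290°, lon 89.741°): 196.9 km
A (lat -0.478°, lon 89.860°): 300.8 km
B (lat 3.948°, lon 86.163°): 353.2 km

C, A, B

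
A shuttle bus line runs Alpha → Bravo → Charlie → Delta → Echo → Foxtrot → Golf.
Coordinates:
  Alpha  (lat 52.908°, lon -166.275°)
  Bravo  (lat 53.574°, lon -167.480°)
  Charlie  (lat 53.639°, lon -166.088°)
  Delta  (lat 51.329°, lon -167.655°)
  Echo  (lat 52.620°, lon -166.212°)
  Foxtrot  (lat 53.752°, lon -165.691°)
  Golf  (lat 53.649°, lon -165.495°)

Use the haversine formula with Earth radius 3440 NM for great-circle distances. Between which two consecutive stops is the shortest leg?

Leg distances:
Alpha→Bravo: 58.9 NM
Bravo→Charlie: 49.7 NM
Charlie→Delta: 150.0 NM
Delta→Echo: 94.1 NM
Echo→Foxtrot: 70.5 NM
Foxtrot→Golf: 9.3 NM
The shortest leg is Foxtrot–Golf at 9.3 NM.

Foxtrot–Golf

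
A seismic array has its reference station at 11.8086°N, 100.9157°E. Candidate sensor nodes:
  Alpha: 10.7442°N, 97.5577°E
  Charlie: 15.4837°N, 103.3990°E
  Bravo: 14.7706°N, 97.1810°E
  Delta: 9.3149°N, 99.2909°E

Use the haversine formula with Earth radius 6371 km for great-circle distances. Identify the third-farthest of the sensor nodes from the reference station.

Alpha

Distances from the reference station (11.8086°N, 100.9157°E):
Bravo: 521.3 km
Charlie: 488.8 km
Alpha: 384.8 km
Delta: 329.3 km
The third-farthest is Alpha at 384.8 km.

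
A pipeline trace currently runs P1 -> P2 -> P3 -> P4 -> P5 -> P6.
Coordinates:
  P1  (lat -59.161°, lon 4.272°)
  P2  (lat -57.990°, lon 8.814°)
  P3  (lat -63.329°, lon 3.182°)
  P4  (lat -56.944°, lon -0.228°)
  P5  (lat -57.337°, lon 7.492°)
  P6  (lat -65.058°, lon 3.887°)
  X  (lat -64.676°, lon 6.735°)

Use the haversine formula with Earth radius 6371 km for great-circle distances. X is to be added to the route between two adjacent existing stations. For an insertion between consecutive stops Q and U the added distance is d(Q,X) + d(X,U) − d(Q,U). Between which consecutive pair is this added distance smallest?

between P5 and P6

Added distance for inserting X between each consecutive pair:
P1–P2: 1084.4 km
P2–P3: 312.8 km
P3–P4: 432.2 km
P4–P5: 1287.2 km
P5–P6: 78.5 km
Smallest added distance is 78.5 km, inserting between P5 and P6.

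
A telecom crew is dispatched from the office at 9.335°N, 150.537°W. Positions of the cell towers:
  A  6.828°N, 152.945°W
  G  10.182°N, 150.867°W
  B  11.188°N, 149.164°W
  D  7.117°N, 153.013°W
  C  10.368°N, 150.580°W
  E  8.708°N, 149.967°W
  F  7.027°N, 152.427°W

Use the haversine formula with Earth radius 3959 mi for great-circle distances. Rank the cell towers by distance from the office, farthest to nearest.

Distances from the office:
A 6.828°N, 152.945°W: 239.0 mi
D 7.117°N, 153.013°W: 228.4 mi
F 7.027°N, 152.427°W: 205.3 mi
B 11.188°N, 149.164°W: 158.5 mi
C 10.368°N, 150.580°W: 71.4 mi
G 10.182°N, 150.867°W: 62.7 mi
E 8.708°N, 149.967°W: 58.2 mi

A, D, F, B, C, G, E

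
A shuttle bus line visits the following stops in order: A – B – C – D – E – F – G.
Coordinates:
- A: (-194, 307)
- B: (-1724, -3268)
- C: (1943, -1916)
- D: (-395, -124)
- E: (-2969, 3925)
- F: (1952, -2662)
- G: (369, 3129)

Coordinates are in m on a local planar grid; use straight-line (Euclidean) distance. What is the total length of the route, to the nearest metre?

Leg distances:
A→B: 3888.6 m  (cumulative 3888.6 m)
B→C: 3908.3 m  (cumulative 7796.9 m)
C→D: 2945.8 m  (cumulative 10742.7 m)
D→E: 4797.9 m  (cumulative 15540.6 m)
E→F: 8222.2 m  (cumulative 23762.8 m)
F→G: 6003.5 m  (cumulative 29766.3 m)
Total route length ≈ 29766 m.

29766 m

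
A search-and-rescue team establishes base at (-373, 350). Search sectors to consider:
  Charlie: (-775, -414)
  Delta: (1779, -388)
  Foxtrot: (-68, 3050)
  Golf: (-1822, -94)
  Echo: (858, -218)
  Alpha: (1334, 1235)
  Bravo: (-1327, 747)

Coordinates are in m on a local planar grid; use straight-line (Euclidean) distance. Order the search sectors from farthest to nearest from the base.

Distances from the base:
Foxtrot (-68, 3050): 2717.2 m
Delta (1779, -388): 2275.0 m
Alpha (1334, 1235): 1922.8 m
Golf (-1822, -94): 1515.5 m
Echo (858, -218): 1355.7 m
Bravo (-1327, 747): 1033.3 m
Charlie (-775, -414): 863.3 m

Foxtrot, Delta, Alpha, Golf, Echo, Bravo, Charlie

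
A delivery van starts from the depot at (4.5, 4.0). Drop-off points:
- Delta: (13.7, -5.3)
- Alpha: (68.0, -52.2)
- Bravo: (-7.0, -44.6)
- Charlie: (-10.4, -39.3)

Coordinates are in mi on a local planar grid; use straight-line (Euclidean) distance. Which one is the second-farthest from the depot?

Bravo

Distance to each, sorted:
Alpha: 84.8 mi
Bravo: 49.9 mi
Charlie: 45.8 mi
Delta: 13.1 mi
The second-farthest is Bravo at 49.9 mi.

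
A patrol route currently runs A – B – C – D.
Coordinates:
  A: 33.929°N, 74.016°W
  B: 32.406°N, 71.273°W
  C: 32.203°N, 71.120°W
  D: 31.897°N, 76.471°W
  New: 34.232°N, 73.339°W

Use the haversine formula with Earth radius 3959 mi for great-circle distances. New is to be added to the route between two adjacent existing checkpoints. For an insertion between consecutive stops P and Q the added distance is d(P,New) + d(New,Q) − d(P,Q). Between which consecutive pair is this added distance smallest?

between A and B

Added distance for inserting New between each consecutive pair:
A–B: 27.3 mi
B–C: 347.0 mi
C–D: 118.7 mi
Smallest added distance is 27.3 mi, inserting between A and B.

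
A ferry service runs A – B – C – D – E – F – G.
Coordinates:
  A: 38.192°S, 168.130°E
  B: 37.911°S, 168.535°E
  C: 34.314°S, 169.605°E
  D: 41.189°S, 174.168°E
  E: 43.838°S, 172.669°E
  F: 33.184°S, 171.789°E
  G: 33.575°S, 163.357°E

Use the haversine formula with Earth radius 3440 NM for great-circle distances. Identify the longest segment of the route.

E–F

Leg distances:
A→B: 25.5 NM
B→C: 222.1 NM
C→D: 466.0 NM
D→E: 172.3 NM
E→F: 641.0 NM
F→G: 423.3 NM
The longest leg is E–F at 641.0 NM.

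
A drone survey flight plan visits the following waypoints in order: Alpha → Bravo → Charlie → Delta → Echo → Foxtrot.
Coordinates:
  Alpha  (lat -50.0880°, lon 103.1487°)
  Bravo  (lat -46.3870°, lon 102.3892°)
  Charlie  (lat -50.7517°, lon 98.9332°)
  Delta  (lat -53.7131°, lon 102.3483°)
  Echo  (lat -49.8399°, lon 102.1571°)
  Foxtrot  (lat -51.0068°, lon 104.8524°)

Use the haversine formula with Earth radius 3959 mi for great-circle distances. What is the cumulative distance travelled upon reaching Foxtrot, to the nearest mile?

Leg distances:
Alpha→Bravo: 258.1 mi  (cumulative 258.1 mi)
Bravo→Charlie: 340.4 mi  (cumulative 598.5 mi)
Charlie→Delta: 250.5 mi  (cumulative 848.9 mi)
Delta→Echo: 267.8 mi  (cumulative 1116.7 mi)
Echo→Foxtrot: 143.4 mi  (cumulative 1260.1 mi)
Cumulative distance at Foxtrot ≈ 1260 mi.

1260 mi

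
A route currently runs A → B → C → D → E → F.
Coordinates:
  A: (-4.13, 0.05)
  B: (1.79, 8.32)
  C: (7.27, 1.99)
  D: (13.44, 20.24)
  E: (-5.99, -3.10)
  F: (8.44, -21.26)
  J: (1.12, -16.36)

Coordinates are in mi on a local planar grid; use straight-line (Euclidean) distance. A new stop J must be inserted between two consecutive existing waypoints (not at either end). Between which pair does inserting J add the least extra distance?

between E and F

Added distance for inserting J between each consecutive pair:
A–B: 31.7 mi
B–C: 35.7 mi
C–D: 38.7 mi
D–E: 23.3 mi
E–F: 0.7 mi
Smallest added distance is 0.7 mi, inserting between E and F.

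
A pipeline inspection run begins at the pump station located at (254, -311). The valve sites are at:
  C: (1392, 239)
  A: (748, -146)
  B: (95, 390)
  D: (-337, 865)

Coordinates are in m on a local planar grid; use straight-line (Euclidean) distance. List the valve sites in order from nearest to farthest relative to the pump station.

A, B, C, D

Distance from the pump station at (254, -311) to each:
A (748, -146): 520.8 m
B (95, 390): 718.8 m
C (1392, 239): 1263.9 m
D (-337, 865): 1316.2 m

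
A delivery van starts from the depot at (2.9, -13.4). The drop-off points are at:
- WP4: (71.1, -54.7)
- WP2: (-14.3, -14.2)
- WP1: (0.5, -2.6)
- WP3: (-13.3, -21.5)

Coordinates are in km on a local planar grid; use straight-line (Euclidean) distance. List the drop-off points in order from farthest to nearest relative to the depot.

Distances from the depot:
WP4 (71.1, -54.7): 79.7 km
WP3 (-13.3, -21.5): 18.1 km
WP2 (-14.3, -14.2): 17.2 km
WP1 (0.5, -2.6): 11.1 km

WP4, WP3, WP2, WP1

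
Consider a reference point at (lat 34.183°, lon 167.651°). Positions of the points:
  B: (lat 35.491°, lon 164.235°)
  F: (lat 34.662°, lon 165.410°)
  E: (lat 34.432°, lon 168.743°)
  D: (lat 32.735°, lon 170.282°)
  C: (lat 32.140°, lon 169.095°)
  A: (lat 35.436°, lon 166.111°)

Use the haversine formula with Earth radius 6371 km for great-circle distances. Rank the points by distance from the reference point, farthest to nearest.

Computing each great-circle distance from (lat 34.183°, lon 167.651°):
B (lat 35.491°, lon 164.235°): 344.0 km
D (lat 32.735°, lon 170.282°): 292.4 km
C (lat 32.140°, lon 169.095°): 263.9 km
F (lat 34.662°, lon 165.410°): 212.3 km
A (lat 35.436°, lon 166.111°): 197.9 km
E (lat 34.432°, lon 168.743°): 104.1 km

B, D, C, F, A, E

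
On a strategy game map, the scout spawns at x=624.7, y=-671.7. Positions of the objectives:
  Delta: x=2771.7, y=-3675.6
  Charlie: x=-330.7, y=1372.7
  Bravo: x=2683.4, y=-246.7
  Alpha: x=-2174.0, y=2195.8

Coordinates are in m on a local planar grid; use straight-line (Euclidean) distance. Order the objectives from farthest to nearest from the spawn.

Computing each straight-line distance from x=624.7, y=-671.7:
Alpha x=-2174.0, y=2195.8: 4006.9 m
Delta x=2771.7, y=-3675.6: 3692.3 m
Charlie x=-330.7, y=1372.7: 2256.6 m
Bravo x=2683.4, y=-246.7: 2102.1 m

Alpha, Delta, Charlie, Bravo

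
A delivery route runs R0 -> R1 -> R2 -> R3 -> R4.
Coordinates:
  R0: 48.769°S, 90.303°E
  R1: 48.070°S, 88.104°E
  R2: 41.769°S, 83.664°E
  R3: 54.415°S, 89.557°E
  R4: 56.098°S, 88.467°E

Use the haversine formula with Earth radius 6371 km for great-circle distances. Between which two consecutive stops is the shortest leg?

R0–R1

Leg distances:
R0→R1: 179.9 km
R1→R2: 782.7 km
R2→R3: 1471.4 km
R3→R4: 199.5 km
The shortest leg is R0–R1 at 179.9 km.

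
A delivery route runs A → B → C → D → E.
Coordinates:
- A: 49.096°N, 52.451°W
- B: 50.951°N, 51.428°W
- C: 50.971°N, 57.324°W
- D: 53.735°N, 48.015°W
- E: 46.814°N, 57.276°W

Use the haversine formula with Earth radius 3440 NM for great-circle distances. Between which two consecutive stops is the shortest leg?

Leg distances:
A→B: 118.2 NM
B→C: 222.9 NM
C→D: 379.2 NM
D→E: 545.9 NM
The shortest leg is A–B at 118.2 NM.

A–B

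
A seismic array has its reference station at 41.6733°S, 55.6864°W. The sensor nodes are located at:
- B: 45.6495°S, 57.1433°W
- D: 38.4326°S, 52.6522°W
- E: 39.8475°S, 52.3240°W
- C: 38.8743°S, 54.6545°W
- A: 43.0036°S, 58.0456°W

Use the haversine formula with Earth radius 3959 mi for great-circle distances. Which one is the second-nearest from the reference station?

C

Distances from the reference station (41.6733°S, 55.6864°W):
A: 151.5 mi
C: 200.9 mi
E: 216.5 mi
D: 275.4 mi
B: 284.2 mi
The second-nearest is C at 200.9 mi.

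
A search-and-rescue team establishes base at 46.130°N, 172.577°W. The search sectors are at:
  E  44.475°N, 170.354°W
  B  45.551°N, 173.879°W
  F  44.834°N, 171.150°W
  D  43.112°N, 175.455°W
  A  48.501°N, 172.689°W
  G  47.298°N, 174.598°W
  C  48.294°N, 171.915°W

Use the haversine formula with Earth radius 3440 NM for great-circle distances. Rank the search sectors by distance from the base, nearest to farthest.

B, F, G, C, E, A, D

Distances from the base:
B 45.551°N, 173.879°W: 64.6 NM
F 44.834°N, 171.150°W: 98.3 NM
G 47.298°N, 174.598°W: 108.8 NM
C 48.294°N, 171.915°W: 132.7 NM
E 44.475°N, 170.354°W: 136.7 NM
A 48.501°N, 172.689°W: 142.4 NM
D 43.112°N, 175.455°W: 219.0 NM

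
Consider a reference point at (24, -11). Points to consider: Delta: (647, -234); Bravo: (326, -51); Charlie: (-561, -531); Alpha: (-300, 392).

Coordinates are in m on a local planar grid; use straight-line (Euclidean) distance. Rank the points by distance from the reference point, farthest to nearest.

Distance from the reference point at (24, -11) to each:
Charlie (-561, -531): 782.7 m
Delta (647, -234): 661.7 m
Alpha (-300, 392): 517.1 m
Bravo (326, -51): 304.6 m

Charlie, Delta, Alpha, Bravo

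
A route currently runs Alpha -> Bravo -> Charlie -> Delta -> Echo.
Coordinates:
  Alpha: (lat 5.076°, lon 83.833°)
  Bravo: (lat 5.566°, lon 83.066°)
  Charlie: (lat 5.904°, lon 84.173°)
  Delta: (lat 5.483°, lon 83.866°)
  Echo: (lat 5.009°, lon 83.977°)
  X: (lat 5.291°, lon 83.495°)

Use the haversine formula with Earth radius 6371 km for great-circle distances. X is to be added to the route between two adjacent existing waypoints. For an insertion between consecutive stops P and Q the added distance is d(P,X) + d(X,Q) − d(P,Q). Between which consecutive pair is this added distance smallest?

between Alpha and Bravo

Added distance for inserting X between each consecutive pair:
Alpha–Bravo: 0.0 km
Bravo–Charlie: 29.7 km
Charlie–Delta: 89.8 km
Delta–Echo: 54.1 km
Smallest added distance is 0.0 km, inserting between Alpha and Bravo.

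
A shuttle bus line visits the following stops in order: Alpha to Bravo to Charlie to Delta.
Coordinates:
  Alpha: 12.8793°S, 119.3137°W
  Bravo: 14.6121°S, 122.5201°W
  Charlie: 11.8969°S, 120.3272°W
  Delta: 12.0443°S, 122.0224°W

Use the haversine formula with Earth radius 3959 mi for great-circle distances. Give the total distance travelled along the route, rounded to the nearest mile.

600 mi

Leg distances:
Alpha→Bravo: 246.3 mi  (cumulative 246.3 mi)
Bravo→Charlie: 238.6 mi  (cumulative 484.9 mi)
Charlie→Delta: 115.0 mi  (cumulative 599.9 mi)
Total route length ≈ 600 mi.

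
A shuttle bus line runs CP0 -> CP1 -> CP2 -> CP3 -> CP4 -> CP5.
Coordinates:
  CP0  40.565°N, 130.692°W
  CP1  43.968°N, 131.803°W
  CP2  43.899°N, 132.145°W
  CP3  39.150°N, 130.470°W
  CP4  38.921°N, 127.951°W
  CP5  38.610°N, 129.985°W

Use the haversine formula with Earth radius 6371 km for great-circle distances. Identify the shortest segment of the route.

CP1–CP2

Leg distances:
CP0→CP1: 389.3 km
CP1→CP2: 28.4 km
CP2→CP3: 546.1 km
CP3→CP4: 219.0 km
CP4→CP5: 179.7 km
The shortest leg is CP1–CP2 at 28.4 km.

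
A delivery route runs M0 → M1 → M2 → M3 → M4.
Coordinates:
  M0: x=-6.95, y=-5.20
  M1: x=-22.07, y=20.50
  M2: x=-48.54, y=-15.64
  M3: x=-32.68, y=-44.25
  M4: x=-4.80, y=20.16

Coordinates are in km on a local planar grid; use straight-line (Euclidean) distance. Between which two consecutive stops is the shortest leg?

Leg distances:
M0→M1: 29.8 km
M1→M2: 44.8 km
M2→M3: 32.7 km
M3→M4: 70.2 km
The shortest leg is M0–M1 at 29.8 km.

M0–M1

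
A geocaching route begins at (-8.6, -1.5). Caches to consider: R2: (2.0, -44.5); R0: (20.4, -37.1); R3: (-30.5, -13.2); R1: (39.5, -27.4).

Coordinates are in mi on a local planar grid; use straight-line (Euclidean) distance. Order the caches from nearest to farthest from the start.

R3, R2, R0, R1

Distances from the start:
R3 (-30.5, -13.2): 24.8 mi
R2 (2.0, -44.5): 44.3 mi
R0 (20.4, -37.1): 45.9 mi
R1 (39.5, -27.4): 54.6 mi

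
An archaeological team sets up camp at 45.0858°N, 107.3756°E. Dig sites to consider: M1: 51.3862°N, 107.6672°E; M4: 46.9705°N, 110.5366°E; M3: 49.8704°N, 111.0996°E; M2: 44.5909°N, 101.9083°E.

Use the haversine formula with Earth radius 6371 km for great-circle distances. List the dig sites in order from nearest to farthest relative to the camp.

M4, M2, M3, M1

Computing each great-circle distance from 45.0858°N, 107.3756°E:
M4 46.9705°N, 110.5366°E: 321.6 km
M2 44.5909°N, 101.9083°E: 434.5 km
M3 49.8704°N, 111.0996°E: 601.0 km
M1 51.3862°N, 107.6672°E: 700.9 km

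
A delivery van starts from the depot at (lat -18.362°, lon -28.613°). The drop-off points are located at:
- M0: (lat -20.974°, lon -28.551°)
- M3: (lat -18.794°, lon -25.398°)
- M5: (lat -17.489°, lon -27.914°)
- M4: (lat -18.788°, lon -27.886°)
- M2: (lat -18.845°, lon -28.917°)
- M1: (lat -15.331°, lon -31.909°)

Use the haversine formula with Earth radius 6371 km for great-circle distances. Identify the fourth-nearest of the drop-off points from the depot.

Distances from the depot ((lat -18.362°, lon -28.613°)):
M2: 62.5 km
M4: 90.1 km
M5: 122.0 km
M0: 290.5 km
M3: 342.2 km
M1: 486.4 km
The fourth-nearest is M0 at 290.5 km.

M0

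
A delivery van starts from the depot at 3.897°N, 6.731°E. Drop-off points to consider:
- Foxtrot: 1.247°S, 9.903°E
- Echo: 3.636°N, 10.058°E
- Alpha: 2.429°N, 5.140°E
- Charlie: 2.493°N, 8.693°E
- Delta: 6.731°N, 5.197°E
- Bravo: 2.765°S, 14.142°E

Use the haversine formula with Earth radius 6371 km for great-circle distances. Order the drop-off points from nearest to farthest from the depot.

Alpha, Charlie, Delta, Echo, Foxtrot, Bravo

Distances from the depot:
Alpha 2.429°N, 5.140°E: 240.5 km
Charlie 2.493°N, 8.693°E: 268.0 km
Delta 6.731°N, 5.197°E: 358.0 km
Echo 3.636°N, 10.058°E: 370.3 km
Foxtrot 1.247°S, 9.903°E: 671.9 km
Bravo 2.765°S, 14.142°E: 1107.7 km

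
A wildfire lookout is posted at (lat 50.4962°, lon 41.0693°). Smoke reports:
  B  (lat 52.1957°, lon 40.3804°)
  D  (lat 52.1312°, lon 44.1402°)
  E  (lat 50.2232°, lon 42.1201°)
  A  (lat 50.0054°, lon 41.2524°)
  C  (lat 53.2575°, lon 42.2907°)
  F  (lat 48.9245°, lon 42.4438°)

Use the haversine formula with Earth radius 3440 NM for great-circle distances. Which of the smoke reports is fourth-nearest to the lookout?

F

Distance to each, sorted:
A: 30.3 NM
E: 43.5 NM
B: 105.3 NM
F: 108.4 NM
D: 151.4 NM
C: 171.8 NM
The fourth-nearest is F at 108.4 NM.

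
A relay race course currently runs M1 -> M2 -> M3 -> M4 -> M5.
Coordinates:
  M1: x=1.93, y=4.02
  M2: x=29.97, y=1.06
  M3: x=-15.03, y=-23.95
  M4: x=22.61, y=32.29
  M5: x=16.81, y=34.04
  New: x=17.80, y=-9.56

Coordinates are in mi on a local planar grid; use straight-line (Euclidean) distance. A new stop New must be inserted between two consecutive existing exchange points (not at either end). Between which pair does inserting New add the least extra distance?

Added distance for inserting New between each consecutive pair:
M1–M2: 8.8 mi
M2–M3: 0.5 mi
M3–M4: 10.3 mi
M4–M5: 79.7 mi
Smallest added distance is 0.5 mi, inserting between M2 and M3.

between M2 and M3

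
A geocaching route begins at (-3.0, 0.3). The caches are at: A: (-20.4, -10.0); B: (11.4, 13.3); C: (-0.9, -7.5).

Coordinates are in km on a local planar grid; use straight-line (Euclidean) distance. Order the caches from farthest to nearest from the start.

Computing each straight-line distance from (-3.0, 0.3):
A (-20.4, -10.0): 20.2 km
B (11.4, 13.3): 19.4 km
C (-0.9, -7.5): 8.1 km

A, B, C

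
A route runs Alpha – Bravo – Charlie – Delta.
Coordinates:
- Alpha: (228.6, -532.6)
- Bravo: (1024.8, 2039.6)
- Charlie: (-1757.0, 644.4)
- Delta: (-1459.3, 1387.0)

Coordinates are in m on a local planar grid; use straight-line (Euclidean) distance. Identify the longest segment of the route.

Bravo–Charlie

Leg distances:
Alpha→Bravo: 2692.6 m
Bravo→Charlie: 3112.1 m
Charlie→Delta: 800.1 m
The longest leg is Bravo–Charlie at 3112.1 m.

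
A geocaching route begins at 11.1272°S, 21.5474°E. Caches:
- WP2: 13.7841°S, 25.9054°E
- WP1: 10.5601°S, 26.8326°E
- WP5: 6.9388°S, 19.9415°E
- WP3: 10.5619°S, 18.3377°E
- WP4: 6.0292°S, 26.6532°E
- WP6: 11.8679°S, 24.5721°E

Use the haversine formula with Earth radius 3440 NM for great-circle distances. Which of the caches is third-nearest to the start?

WP5

Distance to each, sorted:
WP6: 183.4 NM
WP3: 192.3 NM
WP5: 268.9 NM
WP2: 301.2 NM
WP1: 313.5 NM
WP4: 430.7 NM
The third-nearest is WP5 at 268.9 NM.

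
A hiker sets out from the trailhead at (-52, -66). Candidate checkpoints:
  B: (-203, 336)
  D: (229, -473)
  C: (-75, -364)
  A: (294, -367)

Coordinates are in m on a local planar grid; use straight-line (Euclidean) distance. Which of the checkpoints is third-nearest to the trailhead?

A

Distances from the trailhead ((-52, -66)):
C: 298.9 m
B: 429.4 m
A: 458.6 m
D: 494.6 m
The third-nearest is A at 458.6 m.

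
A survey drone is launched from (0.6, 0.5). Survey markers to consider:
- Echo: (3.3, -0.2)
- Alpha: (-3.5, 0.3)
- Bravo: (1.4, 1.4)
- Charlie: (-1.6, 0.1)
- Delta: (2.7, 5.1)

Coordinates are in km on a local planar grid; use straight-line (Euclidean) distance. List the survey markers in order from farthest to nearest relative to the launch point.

Distance from the launch point at (0.6, 0.5) to each:
Delta (2.7, 5.1): 5.1 km
Alpha (-3.5, 0.3): 4.1 km
Echo (3.3, -0.2): 2.8 km
Charlie (-1.6, 0.1): 2.2 km
Bravo (1.4, 1.4): 1.2 km

Delta, Alpha, Echo, Charlie, Bravo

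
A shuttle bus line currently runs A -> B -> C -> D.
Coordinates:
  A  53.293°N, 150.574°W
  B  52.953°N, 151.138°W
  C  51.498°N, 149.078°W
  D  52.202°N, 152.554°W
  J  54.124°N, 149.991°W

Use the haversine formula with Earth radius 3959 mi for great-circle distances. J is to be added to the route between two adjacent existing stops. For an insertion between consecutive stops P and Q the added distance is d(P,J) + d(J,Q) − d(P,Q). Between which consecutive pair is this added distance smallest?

between A and B

Added distance for inserting J between each consecutive pair:
A–B: 122.6 mi
B–C: 146.0 mi
C–D: 199.3 mi
Smallest added distance is 122.6 mi, inserting between A and B.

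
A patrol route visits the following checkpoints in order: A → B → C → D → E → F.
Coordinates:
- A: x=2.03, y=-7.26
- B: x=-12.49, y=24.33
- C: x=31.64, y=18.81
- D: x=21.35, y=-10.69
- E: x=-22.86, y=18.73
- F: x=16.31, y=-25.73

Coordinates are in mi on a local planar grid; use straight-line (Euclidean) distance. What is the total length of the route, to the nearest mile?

Leg distances:
A→B: 34.8 mi  (cumulative 34.8 mi)
B→C: 44.5 mi  (cumulative 79.2 mi)
C→D: 31.2 mi  (cumulative 110.5 mi)
D→E: 53.1 mi  (cumulative 163.6 mi)
E→F: 59.3 mi  (cumulative 222.8 mi)
Total route length ≈ 223 mi.

223 mi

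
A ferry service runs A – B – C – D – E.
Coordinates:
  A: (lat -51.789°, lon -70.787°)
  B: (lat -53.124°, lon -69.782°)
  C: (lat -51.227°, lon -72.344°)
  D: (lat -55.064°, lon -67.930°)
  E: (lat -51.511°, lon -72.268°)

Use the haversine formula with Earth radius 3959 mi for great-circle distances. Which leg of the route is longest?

C–D

Leg distances:
A→B: 101.5 mi
B→C: 170.2 mi
C→D: 322.0 mi
D→E: 303.8 mi
The longest leg is C–D at 322.0 mi.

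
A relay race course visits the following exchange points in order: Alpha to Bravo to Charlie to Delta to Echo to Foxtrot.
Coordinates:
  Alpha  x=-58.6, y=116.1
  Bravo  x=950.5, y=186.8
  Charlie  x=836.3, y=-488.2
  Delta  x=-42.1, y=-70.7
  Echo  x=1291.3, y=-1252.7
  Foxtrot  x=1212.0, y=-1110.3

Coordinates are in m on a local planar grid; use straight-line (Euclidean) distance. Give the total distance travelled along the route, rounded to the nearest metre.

4614 m

Leg distances:
Alpha→Bravo: 1011.6 m  (cumulative 1011.6 m)
Bravo→Charlie: 684.6 m  (cumulative 1696.2 m)
Charlie→Delta: 972.6 m  (cumulative 2668.7 m)
Delta→Echo: 1781.9 m  (cumulative 4450.6 m)
Echo→Foxtrot: 163.0 m  (cumulative 4613.6 m)
Total route length ≈ 4614 m.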